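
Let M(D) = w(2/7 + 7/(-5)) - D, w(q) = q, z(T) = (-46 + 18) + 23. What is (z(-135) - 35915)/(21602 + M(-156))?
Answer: -1257200/761491 ≈ -1.6510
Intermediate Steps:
z(T) = -5 (z(T) = -28 + 23 = -5)
M(D) = -39/35 - D (M(D) = (2/7 + 7/(-5)) - D = (2*(⅐) + 7*(-⅕)) - D = (2/7 - 7/5) - D = -39/35 - D)
(z(-135) - 35915)/(21602 + M(-156)) = (-5 - 35915)/(21602 + (-39/35 - 1*(-156))) = -35920/(21602 + (-39/35 + 156)) = -35920/(21602 + 5421/35) = -35920/761491/35 = -35920*35/761491 = -1257200/761491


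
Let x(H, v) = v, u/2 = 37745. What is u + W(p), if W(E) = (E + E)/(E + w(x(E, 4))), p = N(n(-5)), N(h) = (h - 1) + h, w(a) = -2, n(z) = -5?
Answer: 981392/13 ≈ 75492.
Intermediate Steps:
u = 75490 (u = 2*37745 = 75490)
N(h) = -1 + 2*h (N(h) = (-1 + h) + h = -1 + 2*h)
p = -11 (p = -1 + 2*(-5) = -1 - 10 = -11)
W(E) = 2*E/(-2 + E) (W(E) = (E + E)/(E - 2) = (2*E)/(-2 + E) = 2*E/(-2 + E))
u + W(p) = 75490 + 2*(-11)/(-2 - 11) = 75490 + 2*(-11)/(-13) = 75490 + 2*(-11)*(-1/13) = 75490 + 22/13 = 981392/13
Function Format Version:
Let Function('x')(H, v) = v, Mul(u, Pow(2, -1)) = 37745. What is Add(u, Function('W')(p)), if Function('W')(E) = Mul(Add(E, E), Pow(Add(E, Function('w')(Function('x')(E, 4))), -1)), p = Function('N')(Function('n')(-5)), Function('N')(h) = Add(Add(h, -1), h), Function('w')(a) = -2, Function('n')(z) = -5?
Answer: Rational(981392, 13) ≈ 75492.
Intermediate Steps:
u = 75490 (u = Mul(2, 37745) = 75490)
Function('N')(h) = Add(-1, Mul(2, h)) (Function('N')(h) = Add(Add(-1, h), h) = Add(-1, Mul(2, h)))
p = -11 (p = Add(-1, Mul(2, -5)) = Add(-1, -10) = -11)
Function('W')(E) = Mul(2, E, Pow(Add(-2, E), -1)) (Function('W')(E) = Mul(Add(E, E), Pow(Add(E, -2), -1)) = Mul(Mul(2, E), Pow(Add(-2, E), -1)) = Mul(2, E, Pow(Add(-2, E), -1)))
Add(u, Function('W')(p)) = Add(75490, Mul(2, -11, Pow(Add(-2, -11), -1))) = Add(75490, Mul(2, -11, Pow(-13, -1))) = Add(75490, Mul(2, -11, Rational(-1, 13))) = Add(75490, Rational(22, 13)) = Rational(981392, 13)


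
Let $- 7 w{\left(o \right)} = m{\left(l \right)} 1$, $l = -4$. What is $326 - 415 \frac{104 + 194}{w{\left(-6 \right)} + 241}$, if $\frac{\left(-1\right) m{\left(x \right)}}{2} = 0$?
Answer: $- \frac{45104}{241} \approx -187.15$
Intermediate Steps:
$m{\left(x \right)} = 0$ ($m{\left(x \right)} = \left(-2\right) 0 = 0$)
$w{\left(o \right)} = 0$ ($w{\left(o \right)} = - \frac{0 \cdot 1}{7} = \left(- \frac{1}{7}\right) 0 = 0$)
$326 - 415 \frac{104 + 194}{w{\left(-6 \right)} + 241} = 326 - 415 \frac{104 + 194}{0 + 241} = 326 - 415 \cdot \frac{298}{241} = 326 - 415 \cdot 298 \cdot \frac{1}{241} = 326 - \frac{123670}{241} = - \frac{45104}{241}$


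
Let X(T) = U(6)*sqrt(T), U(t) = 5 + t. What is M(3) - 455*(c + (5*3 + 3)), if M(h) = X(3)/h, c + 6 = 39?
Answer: -23205 + 11*sqrt(3)/3 ≈ -23199.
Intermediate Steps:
X(T) = 11*sqrt(T) (X(T) = (5 + 6)*sqrt(T) = 11*sqrt(T))
c = 33 (c = -6 + 39 = 33)
M(h) = 11*sqrt(3)/h (M(h) = (11*sqrt(3))/h = 11*sqrt(3)/h)
M(3) - 455*(c + (5*3 + 3)) = 11*sqrt(3)/3 - 455*(33 + (5*3 + 3)) = 11*sqrt(3)*(1/3) - 455*(33 + (15 + 3)) = 11*sqrt(3)/3 - 455*(33 + 18) = 11*sqrt(3)/3 - 455*51 = 11*sqrt(3)/3 - 23205 = -23205 + 11*sqrt(3)/3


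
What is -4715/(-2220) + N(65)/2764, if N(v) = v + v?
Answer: 666043/306804 ≈ 2.1709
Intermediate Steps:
N(v) = 2*v
-4715/(-2220) + N(65)/2764 = -4715/(-2220) + (2*65)/2764 = -4715*(-1/2220) + 130*(1/2764) = 943/444 + 65/1382 = 666043/306804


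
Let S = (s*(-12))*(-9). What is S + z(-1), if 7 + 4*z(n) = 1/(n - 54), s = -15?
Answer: -178393/110 ≈ -1621.8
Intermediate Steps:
z(n) = -7/4 + 1/(4*(-54 + n)) (z(n) = -7/4 + 1/(4*(n - 54)) = -7/4 + 1/(4*(-54 + n)))
S = -1620 (S = -15*(-12)*(-9) = 180*(-9) = -1620)
S + z(-1) = -1620 + (379 - 7*(-1))/(4*(-54 - 1)) = -1620 + (¼)*(379 + 7)/(-55) = -1620 + (¼)*(-1/55)*386 = -1620 - 193/110 = -178393/110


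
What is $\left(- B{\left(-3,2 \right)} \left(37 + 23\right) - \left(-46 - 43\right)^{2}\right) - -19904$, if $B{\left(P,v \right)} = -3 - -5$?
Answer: $11863$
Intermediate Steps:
$B{\left(P,v \right)} = 2$ ($B{\left(P,v \right)} = -3 + 5 = 2$)
$\left(- B{\left(-3,2 \right)} \left(37 + 23\right) - \left(-46 - 43\right)^{2}\right) - -19904 = \left(\left(-1\right) 2 \left(37 + 23\right) - \left(-46 - 43\right)^{2}\right) - -19904 = \left(\left(-2\right) 60 - \left(-89\right)^{2}\right) + 19904 = \left(-120 - 7921\right) + 19904 = -8041 + 19904 = 11863$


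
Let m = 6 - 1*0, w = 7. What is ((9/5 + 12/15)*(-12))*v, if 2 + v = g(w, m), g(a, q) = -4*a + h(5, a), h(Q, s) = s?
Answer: 3588/5 ≈ 717.60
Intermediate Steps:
m = 6 (m = 6 + 0 = 6)
g(a, q) = -3*a (g(a, q) = -4*a + a = -3*a)
v = -23 (v = -2 - 3*7 = -2 - 21 = -23)
((9/5 + 12/15)*(-12))*v = ((9/5 + 12/15)*(-12))*(-23) = ((9*(⅕) + 12*(1/15))*(-12))*(-23) = ((9/5 + ⅘)*(-12))*(-23) = ((13/5)*(-12))*(-23) = -156/5*(-23) = 3588/5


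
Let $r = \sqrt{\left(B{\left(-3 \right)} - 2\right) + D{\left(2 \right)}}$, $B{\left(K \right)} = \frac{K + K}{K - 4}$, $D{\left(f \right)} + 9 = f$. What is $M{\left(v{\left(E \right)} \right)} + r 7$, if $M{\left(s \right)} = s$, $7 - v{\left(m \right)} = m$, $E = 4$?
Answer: $3 + i \sqrt{399} \approx 3.0 + 19.975 i$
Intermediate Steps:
$v{\left(m \right)} = 7 - m$
$D{\left(f \right)} = -9 + f$
$B{\left(K \right)} = \frac{2 K}{-4 + K}$
$r = \frac{i \sqrt{399}}{7}$ ($r = \sqrt{\left(2 \left(-3\right) \frac{1}{-4 - 3} - 2\right) + \left(-9 + 2\right)} = \sqrt{\left(2 \left(-3\right) \frac{1}{-7} - 2\right) - 7} = \sqrt{\left(2 \left(-3\right) \left(- \frac{1}{7}\right) - 2\right) - 7} = \sqrt{\left(\frac{6}{7} - 2\right) - 7} = \sqrt{- \frac{8}{7} - 7} = \sqrt{- \frac{57}{7}} = \frac{i \sqrt{399}}{7} \approx 2.8536 i$)
$M{\left(v{\left(E \right)} \right)} + r 7 = \left(7 - 4\right) + \frac{i \sqrt{399}}{7} \cdot 7 = \left(7 - 4\right) + i \sqrt{399} = 3 + i \sqrt{399}$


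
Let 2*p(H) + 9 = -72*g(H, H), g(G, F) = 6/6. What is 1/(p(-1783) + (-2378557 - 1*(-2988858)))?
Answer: 2/1220521 ≈ 1.6386e-6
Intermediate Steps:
g(G, F) = 1 (g(G, F) = 6*(1/6) = 1)
p(H) = -81/2 (p(H) = -9/2 + (-72*1)/2 = -9/2 + (1/2)*(-72) = -9/2 - 36 = -81/2)
1/(p(-1783) + (-2378557 - 1*(-2988858))) = 1/(-81/2 + (-2378557 - 1*(-2988858))) = 1/(-81/2 + (-2378557 + 2988858)) = 1/(-81/2 + 610301) = 1/(1220521/2) = 2/1220521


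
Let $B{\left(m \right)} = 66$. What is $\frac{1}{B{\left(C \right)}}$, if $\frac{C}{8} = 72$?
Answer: $\frac{1}{66} \approx 0.015152$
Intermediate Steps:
$C = 576$ ($C = 8 \cdot 72 = 576$)
$\frac{1}{B{\left(C \right)}} = \frac{1}{66}$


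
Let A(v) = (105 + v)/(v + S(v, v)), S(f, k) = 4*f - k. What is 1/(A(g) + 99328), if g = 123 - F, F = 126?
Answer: 2/198639 ≈ 1.0069e-5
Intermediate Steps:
S(f, k) = -k + 4*f
g = -3 (g = 123 - 1*126 = 123 - 126 = -3)
A(v) = (105 + v)/(4*v) (A(v) = (105 + v)/(v + (-v + 4*v)) = (105 + v)/(v + 3*v) = (105 + v)/((4*v)) = (105 + v)*(1/(4*v)) = (105 + v)/(4*v))
1/(A(g) + 99328) = 1/((1/4)*(105 - 3)/(-3) + 99328) = 1/((1/4)*(-1/3)*102 + 99328) = 1/(-17/2 + 99328) = 1/(198639/2) = 2/198639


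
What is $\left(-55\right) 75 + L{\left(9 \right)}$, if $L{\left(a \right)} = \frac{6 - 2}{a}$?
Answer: $- \frac{37121}{9} \approx -4124.6$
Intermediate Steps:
$L{\left(a \right)} = \frac{4}{a}$ ($L{\left(a \right)} = \frac{6 - 2}{a} = \frac{4}{a}$)
$\left(-55\right) 75 + L{\left(9 \right)} = \left(-55\right) 75 + \frac{4}{9} = -4125 + 4 \cdot \frac{1}{9} = -4125 + \frac{4}{9} = - \frac{37121}{9}$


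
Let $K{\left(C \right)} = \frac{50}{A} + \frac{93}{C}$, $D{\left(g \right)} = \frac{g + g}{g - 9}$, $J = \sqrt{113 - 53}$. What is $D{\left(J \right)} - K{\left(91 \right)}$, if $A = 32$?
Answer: $- \frac{12083}{1456} - \frac{12 \sqrt{15}}{7} \approx -14.938$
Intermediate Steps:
$J = 2 \sqrt{15}$ ($J = \sqrt{60} = 2 \sqrt{15} \approx 7.746$)
$D{\left(g \right)} = \frac{2 g}{-9 + g}$
$K{\left(C \right)} = \frac{25}{16} + \frac{93}{C}$ ($K{\left(C \right)} = \frac{50}{32} + \frac{93}{C} = 50 \cdot \frac{1}{32} + \frac{93}{C} = \frac{25}{16} + \frac{93}{C}$)
$D{\left(J \right)} - K{\left(91 \right)} = \frac{2 \cdot 2 \sqrt{15}}{-9 + 2 \sqrt{15}} - \left(\frac{25}{16} + \frac{93}{91}\right) = \frac{4 \sqrt{15}}{-9 + 2 \sqrt{15}} - \left(\frac{25}{16} + 93 \cdot \frac{1}{91}\right) = \frac{4 \sqrt{15}}{-9 + 2 \sqrt{15}} - \left(\frac{25}{16} + \frac{93}{91}\right) = \frac{4 \sqrt{15}}{-9 + 2 \sqrt{15}} - \frac{3763}{1456} = - \frac{3763}{1456} + \frac{4 \sqrt{15}}{-9 + 2 \sqrt{15}}$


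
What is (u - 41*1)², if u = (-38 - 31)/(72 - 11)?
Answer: 6604900/3721 ≈ 1775.0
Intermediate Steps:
u = -69/61 ≈ -1.1311
(u - 41*1)² = (-69/61 - 41*1)² = (-69/61 - 41)² = (-2570/61)² = 6604900/3721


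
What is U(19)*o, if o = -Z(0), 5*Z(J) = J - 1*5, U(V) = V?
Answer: 19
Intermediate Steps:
Z(J) = -1 + J/5 (Z(J) = (J - 1*5)/5 = (J - 5)/5 = (-5 + J)/5 = -1 + J/5)
o = 1 (o = -(-1 + (⅕)*0) = -(-1 + 0) = -1*(-1) = 1)
U(19)*o = 19*1 = 19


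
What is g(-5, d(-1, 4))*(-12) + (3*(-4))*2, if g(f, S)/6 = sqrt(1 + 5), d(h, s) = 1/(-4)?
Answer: -24 - 72*sqrt(6) ≈ -200.36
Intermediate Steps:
d(h, s) = -1/4
g(f, S) = 6*sqrt(6) (g(f, S) = 6*sqrt(1 + 5) = 6*sqrt(6))
g(-5, d(-1, 4))*(-12) + (3*(-4))*2 = (6*sqrt(6))*(-12) + (3*(-4))*2 = -72*sqrt(6) - 12*2 = -72*sqrt(6) - 24 = -24 - 72*sqrt(6)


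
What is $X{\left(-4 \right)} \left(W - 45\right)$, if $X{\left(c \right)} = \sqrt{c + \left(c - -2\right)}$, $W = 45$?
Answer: $0$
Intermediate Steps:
$X{\left(c \right)} = \sqrt{2 + 2 c}$ ($X{\left(c \right)} = \sqrt{c + \left(c + 2\right)} = \sqrt{c + \left(2 + c\right)} = \sqrt{2 + 2 c}$)
$X{\left(-4 \right)} \left(W - 45\right) = \sqrt{2 + 2 \left(-4\right)} \left(45 - 45\right) = \sqrt{2 - 8} \cdot 0 = \sqrt{-6} \cdot 0 = i \sqrt{6} \cdot 0 = 0$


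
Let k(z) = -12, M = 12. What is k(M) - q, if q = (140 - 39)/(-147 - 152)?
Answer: -3487/299 ≈ -11.662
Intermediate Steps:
q = -101/299 (q = 101/(-299) = 101*(-1/299) = -101/299 ≈ -0.33779)
k(M) - q = -12 - 1*(-101/299) = -12 + 101/299 = -3487/299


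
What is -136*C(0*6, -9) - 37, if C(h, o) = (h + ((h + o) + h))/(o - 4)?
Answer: -1705/13 ≈ -131.15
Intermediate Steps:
C(h, o) = (o + 3*h)/(-4 + o) (C(h, o) = (h + (o + 2*h))/(-4 + o) = (o + 3*h)/(-4 + o))
-136*C(0*6, -9) - 37 = -136*(-9 + 3*(0*6))/(-4 - 9) - 37 = -136*(-9 + 3*0)/(-13) - 37 = -(-136)*(-9 + 0)/13 - 37 = -(-136)*(-9)/13 - 37 = -136*9/13 - 37 = -1224/13 - 37 = -1705/13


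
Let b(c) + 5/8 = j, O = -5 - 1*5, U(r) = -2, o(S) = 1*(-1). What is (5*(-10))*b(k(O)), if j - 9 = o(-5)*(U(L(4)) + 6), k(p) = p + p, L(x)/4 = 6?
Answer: -875/4 ≈ -218.75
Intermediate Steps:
o(S) = -1
L(x) = 24 (L(x) = 4*6 = 24)
O = -10 (O = -5 - 5 = -10)
k(p) = 2*p
j = 5 (j = 9 - (-2 + 6) = 9 - 1*4 = 9 - 4 = 5)
b(c) = 35/8 (b(c) = -5/8 + 5 = 35/8)
(5*(-10))*b(k(O)) = (5*(-10))*(35/8) = -50*35/8 = -875/4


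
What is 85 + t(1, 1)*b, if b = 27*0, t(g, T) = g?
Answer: 85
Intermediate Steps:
b = 0
85 + t(1, 1)*b = 85 + 1*0 = 85 + 0 = 85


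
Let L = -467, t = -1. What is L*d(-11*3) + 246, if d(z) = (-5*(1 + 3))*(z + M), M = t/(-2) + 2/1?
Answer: -284624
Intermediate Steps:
M = 5/2 (M = -1/(-2) + 2/1 = -1*(-1/2) + 2*1 = 1/2 + 2 = 5/2 ≈ 2.5000)
d(z) = -50 - 20*z (d(z) = (-5*(1 + 3))*(z + 5/2) = (-5*4)*(5/2 + z) = -20*(5/2 + z) = -50 - 20*z)
L*d(-11*3) + 246 = -467*(-50 - (-220)*3) + 246 = -467*(-50 - 20*(-33)) + 246 = -467*(-50 + 660) + 246 = -467*610 + 246 = -284870 + 246 = -284624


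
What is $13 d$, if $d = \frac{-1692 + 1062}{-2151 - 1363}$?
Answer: $\frac{585}{251} \approx 2.3307$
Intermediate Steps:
$d = \frac{45}{251}$ ($d = - \frac{630}{-3514} = \left(-630\right) \left(- \frac{1}{3514}\right) = \frac{45}{251} \approx 0.17928$)
$13 d = 13 \cdot \frac{45}{251} = \frac{585}{251}$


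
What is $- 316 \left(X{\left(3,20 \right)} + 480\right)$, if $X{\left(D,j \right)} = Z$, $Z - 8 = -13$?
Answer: $-150100$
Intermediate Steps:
$Z = -5$ ($Z = 8 - 13 = -5$)
$X{\left(D,j \right)} = -5$
$- 316 \left(X{\left(3,20 \right)} + 480\right) = - 316 \left(-5 + 480\right) = \left(-316\right) 475 = -150100$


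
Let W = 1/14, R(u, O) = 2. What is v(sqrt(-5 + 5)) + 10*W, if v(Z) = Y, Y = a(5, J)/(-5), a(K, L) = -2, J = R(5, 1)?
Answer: 39/35 ≈ 1.1143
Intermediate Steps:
J = 2
Y = 2/5 (Y = -2/(-5) = -2*(-1/5) = 2/5 ≈ 0.40000)
v(Z) = 2/5
W = 1/14 ≈ 0.071429
v(sqrt(-5 + 5)) + 10*W = 2/5 + 10*(1/14) = 2/5 + 5/7 = 39/35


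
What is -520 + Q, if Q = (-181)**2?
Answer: 32241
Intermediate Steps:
Q = 32761
-520 + Q = -520 + 32761 = 32241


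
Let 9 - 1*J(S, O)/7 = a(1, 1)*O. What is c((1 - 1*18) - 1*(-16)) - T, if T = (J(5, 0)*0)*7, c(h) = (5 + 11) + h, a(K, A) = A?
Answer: 15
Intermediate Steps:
c(h) = 16 + h
J(S, O) = 63 - 7*O
T = 0 (T = ((63 - 7*0)*0)*7 = ((63 + 0)*0)*7 = (63*0)*7 = 0*7 = 0)
c((1 - 1*18) - 1*(-16)) - T = (16 + ((1 - 1*18) - 1*(-16))) - 1*0 = (16 + ((1 - 18) + 16)) + 0 = (16 + (-17 + 16)) + 0 = (16 - 1) + 0 = 15 + 0 = 15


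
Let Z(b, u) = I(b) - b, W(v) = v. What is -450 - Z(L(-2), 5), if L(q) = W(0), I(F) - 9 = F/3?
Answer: -459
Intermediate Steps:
I(F) = 9 + F/3
L(q) = 0
Z(b, u) = 9 - 2*b/3 (Z(b, u) = (9 + b/3) - b = 9 - 2*b/3)
-450 - Z(L(-2), 5) = -450 - (9 - 2/3*0) = -450 - (9 + 0) = -450 - 1*9 = -450 - 9 = -459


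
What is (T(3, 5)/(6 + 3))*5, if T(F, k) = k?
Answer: 25/9 ≈ 2.7778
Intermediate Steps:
(T(3, 5)/(6 + 3))*5 = (5/(6 + 3))*5 = (5/9)*5 = 25/9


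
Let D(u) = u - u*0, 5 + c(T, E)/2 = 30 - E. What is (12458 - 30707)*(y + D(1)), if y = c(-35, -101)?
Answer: -4616997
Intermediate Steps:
c(T, E) = 50 - 2*E (c(T, E) = -10 + 2*(30 - E) = -10 + (60 - 2*E) = 50 - 2*E)
D(u) = u (D(u) = u - 1*0 = u + 0 = u)
y = 252 (y = 50 - 2*(-101) = 50 + 202 = 252)
(12458 - 30707)*(y + D(1)) = (12458 - 30707)*(252 + 1) = -18249*253 = -4616997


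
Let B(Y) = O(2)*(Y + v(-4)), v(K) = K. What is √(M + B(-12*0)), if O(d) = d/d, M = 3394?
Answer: √3390 ≈ 58.224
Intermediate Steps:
O(d) = 1
B(Y) = -4 + Y (B(Y) = 1*(Y - 4) = 1*(-4 + Y) = -4 + Y)
√(M + B(-12*0)) = √(3394 + (-4 - 12*0)) = √(3394 + (-4 + 0)) = √(3394 - 4) = √3390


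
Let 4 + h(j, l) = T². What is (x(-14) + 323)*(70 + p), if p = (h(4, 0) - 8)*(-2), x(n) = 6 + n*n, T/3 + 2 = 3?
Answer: 39900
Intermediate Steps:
T = 3 (T = -6 + 3*3 = -6 + 9 = 3)
x(n) = 6 + n²
h(j, l) = 5 (h(j, l) = -4 + 3² = -4 + 9 = 5)
p = 6 (p = (5 - 8)*(-2) = -3*(-2) = 6)
(x(-14) + 323)*(70 + p) = ((6 + (-14)²) + 323)*(70 + 6) = ((6 + 196) + 323)*76 = (202 + 323)*76 = 525*76 = 39900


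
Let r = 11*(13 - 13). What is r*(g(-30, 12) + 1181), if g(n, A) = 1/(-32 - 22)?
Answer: 0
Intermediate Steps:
r = 0 (r = 11*0 = 0)
g(n, A) = -1/54 (g(n, A) = 1/(-54) = -1/54)
r*(g(-30, 12) + 1181) = 0*(-1/54 + 1181) = 0*(63773/54) = 0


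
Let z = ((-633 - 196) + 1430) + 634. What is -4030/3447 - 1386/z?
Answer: -9754592/4257045 ≈ -2.2914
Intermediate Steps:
z = 1235 (z = (-829 + 1430) + 634 = 601 + 634 = 1235)
-4030/3447 - 1386/z = -4030/3447 - 1386/1235 = -9754592/4257045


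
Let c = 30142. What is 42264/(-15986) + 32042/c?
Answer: -190424519/120462503 ≈ -1.5808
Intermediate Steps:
42264/(-15986) + 32042/c = 42264/(-15986) + 32042/30142 = 42264*(-1/15986) + 32042*(1/30142) = -21132/7993 + 16021/15071 = -190424519/120462503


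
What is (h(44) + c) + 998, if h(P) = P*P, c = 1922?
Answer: 4856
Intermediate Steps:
h(P) = P²
(h(44) + c) + 998 = (44² + 1922) + 998 = (1936 + 1922) + 998 = 3858 + 998 = 4856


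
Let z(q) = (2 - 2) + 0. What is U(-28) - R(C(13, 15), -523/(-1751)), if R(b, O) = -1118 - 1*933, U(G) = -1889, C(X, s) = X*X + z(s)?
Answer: 162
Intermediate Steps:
z(q) = 0 (z(q) = 0 + 0 = 0)
C(X, s) = X² (C(X, s) = X*X + 0 = X² + 0 = X²)
R(b, O) = -2051 (R(b, O) = -1118 - 933 = -2051)
U(-28) - R(C(13, 15), -523/(-1751)) = -1889 - 1*(-2051) = -1889 + 2051 = 162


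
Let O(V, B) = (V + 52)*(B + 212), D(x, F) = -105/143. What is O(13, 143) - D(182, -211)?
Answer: 3299830/143 ≈ 23076.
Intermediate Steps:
D(x, F) = -105/143 (D(x, F) = -105*1/143 = -105/143)
O(V, B) = (52 + V)*(212 + B)
O(13, 143) - D(182, -211) = (11024 + 52*143 + 212*13 + 143*13) - 1*(-105/143) = (11024 + 7436 + 2756 + 1859) + 105/143 = 23075 + 105/143 = 3299830/143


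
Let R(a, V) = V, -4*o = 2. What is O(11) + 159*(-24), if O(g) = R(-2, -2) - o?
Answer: -7635/2 ≈ -3817.5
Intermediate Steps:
o = -½ (o = -¼*2 = -½ ≈ -0.50000)
O(g) = -3/2 (O(g) = -2 - 1*(-½) = -2 + ½ = -3/2)
O(11) + 159*(-24) = -3/2 + 159*(-24) = -3/2 - 3816 = -7635/2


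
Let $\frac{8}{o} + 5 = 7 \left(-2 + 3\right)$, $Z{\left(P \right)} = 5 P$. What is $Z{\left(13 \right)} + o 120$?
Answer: $545$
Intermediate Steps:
$o = 4$ ($o = \frac{8}{-5 + 7 \left(-2 + 3\right)} = \frac{8}{-5 + 7 \cdot 1} = \frac{8}{-5 + 7} = \frac{8}{2} = 8 \cdot \frac{1}{2} = 4$)
$Z{\left(13 \right)} + o 120 = 5 \cdot 13 + 4 \cdot 120 = 65 + 480 = 545$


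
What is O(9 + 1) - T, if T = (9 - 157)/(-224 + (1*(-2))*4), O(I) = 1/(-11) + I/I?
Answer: 173/638 ≈ 0.27116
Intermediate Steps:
O(I) = 10/11 (O(I) = 1*(-1/11) + 1 = -1/11 + 1 = 10/11)
T = 37/58 (T = -148/(-224 - 2*4) = -148/(-224 - 8) = -148/(-232) = -148*(-1/232) = 37/58 ≈ 0.63793)
O(9 + 1) - T = 10/11 - 1*37/58 = 10/11 - 37/58 = 173/638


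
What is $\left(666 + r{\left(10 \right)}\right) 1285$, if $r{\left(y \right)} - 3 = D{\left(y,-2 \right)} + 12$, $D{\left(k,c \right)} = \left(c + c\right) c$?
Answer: $885365$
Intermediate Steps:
$D{\left(k,c \right)} = 2 c^{2}$ ($D{\left(k,c \right)} = 2 c c = 2 c^{2}$)
$r{\left(y \right)} = 23$ ($r{\left(y \right)} = 3 + \left(2 \left(-2\right)^{2} + 12\right) = 3 + \left(2 \cdot 4 + 12\right) = 3 + \left(8 + 12\right) = 3 + 20 = 23$)
$\left(666 + r{\left(10 \right)}\right) 1285 = \left(666 + 23\right) 1285 = 689 \cdot 1285 = 885365$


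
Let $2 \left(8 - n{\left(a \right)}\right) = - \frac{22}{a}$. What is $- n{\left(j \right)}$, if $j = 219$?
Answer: $- \frac{1763}{219} \approx -8.0502$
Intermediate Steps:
$n{\left(a \right)} = 8 + \frac{11}{a}$ ($n{\left(a \right)} = 8 - \frac{\left(-22\right) \frac{1}{a}}{2} = 8 + \frac{11}{a}$)
$- n{\left(j \right)} = - (8 + \frac{11}{219}) = \left(-1\right) \frac{1763}{219} = - \frac{1763}{219}$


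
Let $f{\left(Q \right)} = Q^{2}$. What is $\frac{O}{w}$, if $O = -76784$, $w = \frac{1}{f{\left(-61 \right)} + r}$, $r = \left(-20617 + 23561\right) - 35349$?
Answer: $2202472256$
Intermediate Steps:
$r = -32405$ ($r = 2944 - 35349 = -32405$)
$w = - \frac{1}{28684}$ ($w = \frac{1}{\left(-61\right)^{2} - 32405} = \frac{1}{3721 - 32405} = \frac{1}{-28684} = - \frac{1}{28684} \approx -3.4863 \cdot 10^{-5}$)
$\frac{O}{w} = - \frac{76784}{- \frac{1}{28684}} = \left(-76784\right) \left(-28684\right) = 2202472256$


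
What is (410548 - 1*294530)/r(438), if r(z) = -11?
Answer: -116018/11 ≈ -10547.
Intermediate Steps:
(410548 - 1*294530)/r(438) = (410548 - 1*294530)/(-11) = (410548 - 294530)*(-1/11) = 116018*(-1/11) = -116018/11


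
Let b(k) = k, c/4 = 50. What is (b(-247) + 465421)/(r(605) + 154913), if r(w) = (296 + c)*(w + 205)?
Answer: 465174/556673 ≈ 0.83563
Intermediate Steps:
c = 200 (c = 4*50 = 200)
r(w) = 101680 + 496*w (r(w) = (296 + 200)*(w + 205) = 496*(205 + w) = 101680 + 496*w)
(b(-247) + 465421)/(r(605) + 154913) = (-247 + 465421)/((101680 + 496*605) + 154913) = 465174/((101680 + 300080) + 154913) = 465174/(401760 + 154913) = 465174/556673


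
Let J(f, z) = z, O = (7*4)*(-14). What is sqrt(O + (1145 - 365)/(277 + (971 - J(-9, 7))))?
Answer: 2*I*sqrt(150685943)/1241 ≈ 19.783*I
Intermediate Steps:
O = -392 (O = 28*(-14) = -392)
sqrt(O + (1145 - 365)/(277 + (971 - J(-9, 7)))) = sqrt(-392 + (1145 - 365)/(277 + (971 - 1*7))) = sqrt(-392 + 780/(277 + (971 - 7))) = sqrt(-392 + 780/(277 + 964)) = sqrt(-392 + 780/1241) = sqrt(-485692/1241) = 2*I*sqrt(150685943)/1241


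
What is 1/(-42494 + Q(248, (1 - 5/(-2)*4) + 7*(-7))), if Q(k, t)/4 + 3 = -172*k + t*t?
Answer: -1/207354 ≈ -4.8227e-6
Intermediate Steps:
Q(k, t) = -12 - 688*k + 4*t² (Q(k, t) = -12 + 4*(-172*k + t*t) = -12 + 4*(-172*k + t²) = -12 + 4*(t² - 172*k) = -12 + (-688*k + 4*t²) = -12 - 688*k + 4*t²)
1/(-42494 + Q(248, (1 - 5/(-2)*4) + 7*(-7))) = 1/(-42494 + (-12 - 688*248 + 4*((1 - 5/(-2)*4) + 7*(-7))²)) = 1/(-42494 + (-12 - 170624 + 4*((1 - 5*(-½)*4) - 49)²)) = 1/(-42494 + (-12 - 170624 + 4*((1 + (5/2)*4) - 49)²)) = 1/(-42494 + (-12 - 170624 + 4*((1 + 10) - 49)²)) = 1/(-42494 + (-12 - 170624 + 4*(11 - 49)²)) = 1/(-42494 + (-12 - 170624 + 4*(-38)²)) = 1/(-42494 + (-12 - 170624 + 4*1444)) = 1/(-42494 + (-12 - 170624 + 5776)) = 1/(-42494 - 164860) = 1/(-207354) = -1/207354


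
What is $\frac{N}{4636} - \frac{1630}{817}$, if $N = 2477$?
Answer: $- \frac{291209}{199348} \approx -1.4608$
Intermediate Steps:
$\frac{N}{4636} - \frac{1630}{817} = \frac{2477}{4636} - \frac{1630}{817} = - \frac{291209}{199348}$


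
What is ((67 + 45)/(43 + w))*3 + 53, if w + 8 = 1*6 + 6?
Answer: 2827/47 ≈ 60.149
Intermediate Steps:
w = 4 (w = -8 + (1*6 + 6) = -8 + (6 + 6) = -8 + 12 = 4)
((67 + 45)/(43 + w))*3 + 53 = ((67 + 45)/(43 + 4))*3 + 53 = (112/47)*3 + 53 = 336/47 + 53 = 2827/47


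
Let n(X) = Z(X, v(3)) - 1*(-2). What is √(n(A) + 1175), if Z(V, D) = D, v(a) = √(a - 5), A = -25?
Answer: √(1177 + I*√2) ≈ 34.307 + 0.0206*I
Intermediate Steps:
v(a) = √(-5 + a)
n(X) = 2 + I*√2 (n(X) = √(-5 + 3) - 1*(-2) = √(-2) + 2 = I*√2 + 2 = 2 + I*√2)
√(n(A) + 1175) = √((2 + I*√2) + 1175) = √(1177 + I*√2)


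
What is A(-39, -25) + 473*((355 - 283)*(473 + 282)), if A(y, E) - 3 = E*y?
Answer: 25713258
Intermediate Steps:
A(y, E) = 3 + E*y
A(-39, -25) + 473*((355 - 283)*(473 + 282)) = (3 - 25*(-39)) + 473*((355 - 283)*(473 + 282)) = (3 + 975) + 473*(72*755) = 978 + 473*54360 = 978 + 25712280 = 25713258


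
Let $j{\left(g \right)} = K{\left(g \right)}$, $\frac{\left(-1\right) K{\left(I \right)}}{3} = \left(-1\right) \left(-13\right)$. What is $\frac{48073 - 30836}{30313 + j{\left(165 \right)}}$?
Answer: $\frac{17237}{30274} \approx 0.56937$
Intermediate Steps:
$K{\left(I \right)} = -39$ ($K{\left(I \right)} = - 3 \left(\left(-1\right) \left(-13\right)\right) = \left(-3\right) 13 = -39$)
$j{\left(g \right)} = -39$
$\frac{48073 - 30836}{30313 + j{\left(165 \right)}} = \frac{48073 - 30836}{30313 - 39} = \frac{17237}{30274}$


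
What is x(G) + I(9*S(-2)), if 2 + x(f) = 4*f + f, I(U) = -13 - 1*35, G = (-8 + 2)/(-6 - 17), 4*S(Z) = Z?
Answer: -1120/23 ≈ -48.696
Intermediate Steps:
S(Z) = Z/4
G = 6/23 (G = -6/(-23) = -6*(-1/23) = 6/23 ≈ 0.26087)
I(U) = -48 (I(U) = -13 - 35 = -48)
x(f) = -2 + 5*f (x(f) = -2 + (4*f + f) = -2 + 5*f)
x(G) + I(9*S(-2)) = (-2 + 5*(6/23)) - 48 = (-2 + 30/23) - 48 = -16/23 - 48 = -1120/23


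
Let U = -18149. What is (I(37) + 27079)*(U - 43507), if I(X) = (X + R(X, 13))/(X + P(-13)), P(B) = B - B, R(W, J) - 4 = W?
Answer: -61779373656/37 ≈ -1.6697e+9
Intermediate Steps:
R(W, J) = 4 + W
P(B) = 0
I(X) = (4 + 2*X)/X (I(X) = (X + (4 + X))/(X + 0) = (4 + 2*X)/X)
(I(37) + 27079)*(U - 43507) = ((2 + 4/37) + 27079)*(-18149 - 43507) = ((2 + 4*(1/37)) + 27079)*(-61656) = ((2 + 4/37) + 27079)*(-61656) = (78/37 + 27079)*(-61656) = (1002001/37)*(-61656) = -61779373656/37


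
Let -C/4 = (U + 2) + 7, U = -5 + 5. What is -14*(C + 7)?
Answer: 406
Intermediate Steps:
U = 0
C = -36 (C = -4*((0 + 2) + 7) = -4*(2 + 7) = -4*9 = -36)
-14*(C + 7) = -14*(-36 + 7) = -14*(-29) = 406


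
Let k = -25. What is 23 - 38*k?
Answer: 973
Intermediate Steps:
23 - 38*k = 23 - 38*(-25) = 23 + 950 = 973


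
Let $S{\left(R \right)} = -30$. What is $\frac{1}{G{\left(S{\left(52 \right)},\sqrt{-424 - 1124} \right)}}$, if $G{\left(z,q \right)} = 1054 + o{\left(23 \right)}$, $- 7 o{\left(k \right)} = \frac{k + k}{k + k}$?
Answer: $\frac{7}{7377} \approx 0.00094889$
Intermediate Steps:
$o{\left(k \right)} = - \frac{1}{7}$ ($o{\left(k \right)} = - \frac{\left(k + k\right) \frac{1}{k + k}}{7} = - \frac{2 k \frac{1}{2 k}}{7} = \left(- \frac{1}{7}\right) 1 = - \frac{1}{7}$)
$G{\left(z,q \right)} = \frac{7377}{7}$ ($G{\left(z,q \right)} = 1054 - \frac{1}{7} = \frac{7377}{7}$)
$\frac{1}{G{\left(S{\left(52 \right)},\sqrt{-424 - 1124} \right)}} = \frac{1}{\frac{7377}{7}} = \frac{7}{7377}$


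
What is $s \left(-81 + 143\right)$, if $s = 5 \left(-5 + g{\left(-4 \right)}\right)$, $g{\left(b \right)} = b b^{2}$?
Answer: $-21390$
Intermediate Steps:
$g{\left(b \right)} = b^{3}$
$s = -345$ ($s = 5 \left(-5 + \left(-4\right)^{3}\right) = 5 \left(-5 - 64\right) = 5 \left(-69\right) = -345$)
$s \left(-81 + 143\right) = - 345 \left(-81 + 143\right) = \left(-345\right) 62 = -21390$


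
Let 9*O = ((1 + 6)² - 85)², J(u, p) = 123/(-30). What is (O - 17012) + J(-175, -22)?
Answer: -168721/10 ≈ -16872.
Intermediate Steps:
J(u, p) = -41/10 (J(u, p) = 123*(-1/30) = -41/10)
O = 144 (O = ((1 + 6)² - 85)²/9 = (7² - 85)²/9 = (49 - 85)²/9 = (⅑)*(-36)² = (⅑)*1296 = 144)
(O - 17012) + J(-175, -22) = (144 - 17012) - 41/10 = -16868 - 41/10 = -168721/10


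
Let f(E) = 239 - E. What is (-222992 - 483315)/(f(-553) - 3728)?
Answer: 706307/2936 ≈ 240.57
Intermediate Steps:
(-222992 - 483315)/(f(-553) - 3728) = (-222992 - 483315)/((239 - 1*(-553)) - 3728) = -706307/((239 + 553) - 3728) = -706307/(792 - 3728) = -706307/(-2936) = -706307*(-1/2936) = 706307/2936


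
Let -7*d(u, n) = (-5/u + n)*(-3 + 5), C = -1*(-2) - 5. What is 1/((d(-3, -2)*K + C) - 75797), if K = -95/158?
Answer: -1659/125752295 ≈ -1.3193e-5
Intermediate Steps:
C = -3 (C = 2 - 5 = -3)
K = -95/158 (K = -95*1/158 = -95/158 ≈ -0.60127)
d(u, n) = -2*n/7 + 10/(7*u) (d(u, n) = -(-5/u + n)*(-3 + 5)/7 = -(n - 5/u)*2/7 = -(-10/u + 2*n)/7 = -2*n/7 + 10/(7*u))
1/((d(-3, -2)*K + C) - 75797) = 1/((((2/7)*(5 - 1*(-2)*(-3))/(-3))*(-95/158) - 3) - 75797) = 1/((((2/7)*(-⅓)*(5 - 6))*(-95/158) - 3) - 75797) = 1/((((2/7)*(-⅓)*(-1))*(-95/158) - 3) - 75797) = 1/(((2/21)*(-95/158) - 3) - 75797) = 1/((-95/1659 - 3) - 75797) = 1/(-5072/1659 - 75797) = 1/(-125752295/1659) = -1659/125752295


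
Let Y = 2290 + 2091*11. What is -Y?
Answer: -25291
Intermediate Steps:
Y = 25291 (Y = 2290 + 23001 = 25291)
-Y = -1*25291 = -25291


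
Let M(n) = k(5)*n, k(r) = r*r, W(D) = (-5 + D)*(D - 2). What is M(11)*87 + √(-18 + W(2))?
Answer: 23925 + 3*I*√2 ≈ 23925.0 + 4.2426*I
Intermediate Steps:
W(D) = (-5 + D)*(-2 + D)
k(r) = r²
M(n) = 25*n (M(n) = 5²*n = 25*n)
M(11)*87 + √(-18 + W(2)) = (25*11)*87 + √(-18 + (10 + 2² - 7*2)) = 275*87 + √(-18 + (10 + 4 - 14)) = 23925 + √(-18 + 0) = 23925 + √(-18) = 23925 + 3*I*√2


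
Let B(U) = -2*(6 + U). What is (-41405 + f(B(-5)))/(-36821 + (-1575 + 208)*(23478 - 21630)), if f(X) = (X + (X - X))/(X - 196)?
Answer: 4099094/253740663 ≈ 0.016155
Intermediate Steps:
B(U) = -12 - 2*U
f(X) = X/(-196 + X) (f(X) = (X + 0)/(-196 + X) = X/(-196 + X))
(-41405 + f(B(-5)))/(-36821 + (-1575 + 208)*(23478 - 21630)) = (-41405 + (-12 - 2*(-5))/(-196 + (-12 - 2*(-5))))/(-36821 + (-1575 + 208)*(23478 - 21630)) = (-41405 + (-12 + 10)/(-196 + (-12 + 10)))/(-36821 - 1367*1848) = (-41405 - 2/(-196 - 2))/(-36821 - 2526216) = (-41405 - 2/(-198))/(-2563037) = (-41405 - 2*(-1/198))*(-1/2563037) = (-41405 + 1/99)*(-1/2563037) = -4099094/99*(-1/2563037) = 4099094/253740663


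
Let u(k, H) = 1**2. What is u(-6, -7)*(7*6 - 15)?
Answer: 27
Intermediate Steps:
u(k, H) = 1
u(-6, -7)*(7*6 - 15) = 1*(7*6 - 15) = 1*(42 - 15) = 1*27 = 27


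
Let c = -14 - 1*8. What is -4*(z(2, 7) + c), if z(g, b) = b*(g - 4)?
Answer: 144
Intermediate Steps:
z(g, b) = b*(-4 + g)
c = -22 (c = -14 - 8 = -22)
-4*(z(2, 7) + c) = -4*(7*(-4 + 2) - 22) = -4*(7*(-2) - 22) = -4*(-14 - 22) = -4*(-36) = 144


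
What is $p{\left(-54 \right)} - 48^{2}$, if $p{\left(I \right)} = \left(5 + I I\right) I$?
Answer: $-160038$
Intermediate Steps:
$p{\left(I \right)} = I \left(5 + I^{2}\right)$ ($p{\left(I \right)} = \left(5 + I^{2}\right) I = I \left(5 + I^{2}\right)$)
$p{\left(-54 \right)} - 48^{2} = - 54 \left(5 + \left(-54\right)^{2}\right) - 48^{2} = - 54 \left(5 + 2916\right) - 2304 = \left(-54\right) 2921 - 2304 = -157734 - 2304 = -160038$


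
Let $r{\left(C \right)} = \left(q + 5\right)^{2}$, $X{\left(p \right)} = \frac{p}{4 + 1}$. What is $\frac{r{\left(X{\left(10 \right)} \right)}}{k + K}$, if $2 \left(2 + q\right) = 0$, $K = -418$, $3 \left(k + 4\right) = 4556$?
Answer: $\frac{27}{3290} \approx 0.0082067$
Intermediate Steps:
$k = \frac{4544}{3}$ ($k = -4 + \frac{1}{3} \cdot 4556 = -4 + \frac{4556}{3} = \frac{4544}{3} \approx 1514.7$)
$X{\left(p \right)} = \frac{p}{5}$
$q = -2$ ($q = -2 + \frac{1}{2} \cdot 0 = -2 + 0 = -2$)
$r{\left(C \right)} = 9$ ($r{\left(C \right)} = \left(-2 + 5\right)^{2} = 3^{2} = 9$)
$\frac{r{\left(X{\left(10 \right)} \right)}}{k + K} = \frac{9}{\frac{4544}{3} - 418} = \frac{9}{\frac{3290}{3}} = 9 \cdot \frac{3}{3290} = \frac{27}{3290}$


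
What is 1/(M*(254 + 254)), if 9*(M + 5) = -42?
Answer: -3/14732 ≈ -0.00020364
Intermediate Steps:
M = -29/3 (M = -5 + (1/9)*(-42) = -5 - 14/3 = -29/3 ≈ -9.6667)
1/(M*(254 + 254)) = 1/(-29*(254 + 254)/3) = 1/(-29/3*508) = 1/(-14732/3) = -3/14732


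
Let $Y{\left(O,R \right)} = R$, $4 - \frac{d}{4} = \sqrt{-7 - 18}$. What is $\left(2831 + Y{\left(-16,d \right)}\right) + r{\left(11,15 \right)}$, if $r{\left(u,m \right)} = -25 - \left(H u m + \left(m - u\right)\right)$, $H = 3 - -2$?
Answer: $1993 - 20 i \approx 1993.0 - 20.0 i$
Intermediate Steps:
$d = 16 - 20 i$ ($d = 16 - 4 \sqrt{-7 - 18} = 16 - 4 \sqrt{-25} = 16 - 4 \cdot 5 i = 16 - 20 i \approx 16.0 - 20.0 i$)
$H = 5$ ($H = 3 + 2 = 5$)
$r{\left(u,m \right)} = -25 + u - m - 5 m u$ ($r{\left(u,m \right)} = -25 - \left(5 u m + \left(m - u\right)\right) = -25 - \left(5 m u + \left(m - u\right)\right) = -25 - \left(m - u + 5 m u\right) = -25 + u - m - 5 m u$)
$\left(2831 + Y{\left(-16,d \right)}\right) + r{\left(11,15 \right)} = \left(2831 + \left(16 - 20 i\right)\right) - \left(29 + 825\right) = \left(2847 - 20 i\right) - 854 = 1993 - 20 i$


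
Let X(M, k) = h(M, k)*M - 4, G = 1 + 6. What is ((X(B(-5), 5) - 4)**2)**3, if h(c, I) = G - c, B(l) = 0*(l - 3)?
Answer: 262144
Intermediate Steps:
B(l) = 0 (B(l) = 0*(-3 + l) = 0)
G = 7
h(c, I) = 7 - c
X(M, k) = -4 + M*(7 - M) (X(M, k) = (7 - M)*M - 4 = M*(7 - M) - 4 = -4 + M*(7 - M))
((X(B(-5), 5) - 4)**2)**3 = (((-4 - 1*0*(-7 + 0)) - 4)**2)**3 = (((-4 - 1*0*(-7)) - 4)**2)**3 = (((-4 + 0) - 4)**2)**3 = ((-4 - 4)**2)**3 = ((-8)**2)**3 = 64**3 = 262144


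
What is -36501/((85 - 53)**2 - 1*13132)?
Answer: 12167/4036 ≈ 3.0146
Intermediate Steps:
-36501/((85 - 53)**2 - 1*13132) = -36501/(32**2 - 13132) = -36501/(1024 - 13132) = -36501/(-12108) = -36501*(-1/12108) = 12167/4036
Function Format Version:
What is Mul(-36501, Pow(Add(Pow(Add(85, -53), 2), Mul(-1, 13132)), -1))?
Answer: Rational(12167, 4036) ≈ 3.0146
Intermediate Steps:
Mul(-36501, Pow(Add(Pow(Add(85, -53), 2), Mul(-1, 13132)), -1)) = Mul(-36501, Pow(Add(Pow(32, 2), -13132), -1)) = Mul(-36501, Pow(Add(1024, -13132), -1)) = Mul(-36501, Pow(-12108, -1)) = Mul(-36501, Rational(-1, 12108)) = Rational(12167, 4036)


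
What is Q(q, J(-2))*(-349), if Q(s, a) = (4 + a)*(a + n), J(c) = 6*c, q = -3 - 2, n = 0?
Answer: -33504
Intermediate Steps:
q = -5
Q(s, a) = a*(4 + a) (Q(s, a) = (4 + a)*(a + 0) = (4 + a)*a = a*(4 + a))
Q(q, J(-2))*(-349) = ((6*(-2))*(4 + 6*(-2)))*(-349) = -12*(4 - 12)*(-349) = -12*(-8)*(-349) = 96*(-349) = -33504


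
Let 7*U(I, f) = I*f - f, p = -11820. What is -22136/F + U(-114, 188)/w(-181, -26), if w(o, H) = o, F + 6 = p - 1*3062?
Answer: 43740609/2357887 ≈ 18.551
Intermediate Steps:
F = -14888 (F = -6 + (-11820 - 1*3062) = -6 + (-11820 - 3062) = -6 - 14882 = -14888)
U(I, f) = -f/7 + I*f/7 (U(I, f) = (I*f - f)/7 = (-f + I*f)/7 = -f/7 + I*f/7)
-22136/F + U(-114, 188)/w(-181, -26) = -22136/(-14888) + ((⅐)*188*(-1 - 114))/(-181) = -22136*(-1/14888) + ((⅐)*188*(-115))*(-1/181) = 2767/1861 - 21620/7*(-1/181) = 2767/1861 + 21620/1267 = 43740609/2357887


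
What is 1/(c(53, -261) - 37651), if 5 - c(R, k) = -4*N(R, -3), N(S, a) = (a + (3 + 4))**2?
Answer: -1/37582 ≈ -2.6608e-5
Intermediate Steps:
N(S, a) = (7 + a)**2 (N(S, a) = (a + 7)**2 = (7 + a)**2)
c(R, k) = 69 (c(R, k) = 5 - (-4)*(7 - 3)**2 = 5 - (-4)*4**2 = 5 - (-4)*16 = 5 - 1*(-64) = 5 + 64 = 69)
1/(c(53, -261) - 37651) = 1/(69 - 37651) = 1/(-37582) = -1/37582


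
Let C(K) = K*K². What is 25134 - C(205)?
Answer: -8589991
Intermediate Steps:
C(K) = K³
25134 - C(205) = 25134 - 1*205³ = 25134 - 1*8615125 = 25134 - 8615125 = -8589991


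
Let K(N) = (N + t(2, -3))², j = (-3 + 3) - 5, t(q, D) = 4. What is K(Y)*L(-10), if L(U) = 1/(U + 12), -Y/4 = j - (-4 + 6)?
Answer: 512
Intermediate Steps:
j = -5 (j = 0 - 5 = -5)
Y = 28 (Y = -4*(-5 - (-4 + 6)) = -4*(-5 - 1*2) = -4*(-5 - 2) = -4*(-7) = 28)
K(N) = (4 + N)² (K(N) = (N + 4)² = (4 + N)²)
L(U) = 1/(12 + U)
K(Y)*L(-10) = (4 + 28)²/(12 - 10) = 32²/2 = 1024*(½) = 512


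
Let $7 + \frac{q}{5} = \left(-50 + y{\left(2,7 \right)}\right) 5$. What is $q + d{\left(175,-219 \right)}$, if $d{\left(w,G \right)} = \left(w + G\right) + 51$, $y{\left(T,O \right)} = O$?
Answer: $-1103$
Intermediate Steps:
$d{\left(w,G \right)} = 51 + G + w$ ($d{\left(w,G \right)} = \left(G + w\right) + 51 = 51 + G + w$)
$q = -1110$ ($q = -35 + 5 \left(-50 + 7\right) 5 = -35 + 5 \left(\left(-43\right) 5\right) = -35 + 5 \left(-215\right) = -35 - 1075 = -1110$)
$q + d{\left(175,-219 \right)} = -1110 + \left(51 - 219 + 175\right) = -1110 + 7 = -1103$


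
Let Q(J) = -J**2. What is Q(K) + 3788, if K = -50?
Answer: 1288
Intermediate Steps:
Q(K) + 3788 = -1*(-50)**2 + 3788 = -1*2500 + 3788 = -2500 + 3788 = 1288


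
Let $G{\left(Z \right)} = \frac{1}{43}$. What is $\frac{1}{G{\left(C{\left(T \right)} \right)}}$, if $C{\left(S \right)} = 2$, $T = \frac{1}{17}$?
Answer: $43$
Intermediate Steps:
$T = \frac{1}{17} \approx 0.058824$
$G{\left(Z \right)} = \frac{1}{43}$
$\frac{1}{G{\left(C{\left(T \right)} \right)}} = \frac{1}{\frac{1}{43}} = 43$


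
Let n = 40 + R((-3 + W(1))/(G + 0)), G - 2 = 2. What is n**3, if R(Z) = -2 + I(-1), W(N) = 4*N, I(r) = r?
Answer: 50653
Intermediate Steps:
G = 4 (G = 2 + 2 = 4)
R(Z) = -3 (R(Z) = -2 - 1 = -3)
n = 37 (n = 40 - 3 = 37)
n**3 = 37**3 = 50653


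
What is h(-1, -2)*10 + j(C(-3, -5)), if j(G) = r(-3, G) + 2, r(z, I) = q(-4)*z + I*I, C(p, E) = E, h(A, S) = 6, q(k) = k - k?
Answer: 87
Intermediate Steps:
q(k) = 0
r(z, I) = I² (r(z, I) = 0*z + I*I = 0 + I² = I²)
j(G) = 2 + G² (j(G) = G² + 2 = 2 + G²)
h(-1, -2)*10 + j(C(-3, -5)) = 6*10 + (2 + (-5)²) = 60 + (2 + 25) = 60 + 27 = 87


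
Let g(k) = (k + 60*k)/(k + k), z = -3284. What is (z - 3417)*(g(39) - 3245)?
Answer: 43080729/2 ≈ 2.1540e+7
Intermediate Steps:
g(k) = 61/2 (g(k) = (61*k)/((2*k)) = (61*k)*(1/(2*k)) = 61/2)
(z - 3417)*(g(39) - 3245) = (-3284 - 3417)*(61/2 - 3245) = -6701*(-6429/2) = 43080729/2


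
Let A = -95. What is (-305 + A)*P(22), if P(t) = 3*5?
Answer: -6000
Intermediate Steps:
P(t) = 15
(-305 + A)*P(22) = (-305 - 95)*15 = -400*15 = -6000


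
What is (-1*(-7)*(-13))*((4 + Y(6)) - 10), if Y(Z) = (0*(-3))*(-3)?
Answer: 546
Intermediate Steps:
Y(Z) = 0 (Y(Z) = 0*(-3) = 0)
(-1*(-7)*(-13))*((4 + Y(6)) - 10) = (-1*(-7)*(-13))*((4 + 0) - 10) = (7*(-13))*(4 - 10) = -91*(-6) = 546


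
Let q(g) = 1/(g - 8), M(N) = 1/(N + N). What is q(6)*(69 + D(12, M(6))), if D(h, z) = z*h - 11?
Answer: -59/2 ≈ -29.500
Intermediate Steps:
M(N) = 1/(2*N)
q(g) = 1/(-8 + g)
D(h, z) = -11 + h*z (D(h, z) = h*z - 11 = -11 + h*z)
q(6)*(69 + D(12, M(6))) = (69 + (-11 + 12*((1/2)/6)))/(-8 + 6) = (69 + (-11 + 12*((1/2)*(1/6))))/(-2) = -(69 + (-11 + 12*(1/12)))/2 = -(69 + (-11 + 1))/2 = -(69 - 10)/2 = -1/2*59 = -59/2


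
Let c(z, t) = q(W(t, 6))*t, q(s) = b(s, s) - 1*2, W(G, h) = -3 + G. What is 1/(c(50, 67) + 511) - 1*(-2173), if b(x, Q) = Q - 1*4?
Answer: 9554682/4397 ≈ 2173.0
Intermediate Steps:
b(x, Q) = -4 + Q (b(x, Q) = Q - 4 = -4 + Q)
q(s) = -6 + s (q(s) = (-4 + s) - 1*2 = (-4 + s) - 2 = -6 + s)
c(z, t) = t*(-9 + t) (c(z, t) = (-6 + (-3 + t))*t = (-9 + t)*t = t*(-9 + t))
1/(c(50, 67) + 511) - 1*(-2173) = 1/(67*(-9 + 67) + 511) - 1*(-2173) = 1/(67*58 + 511) + 2173 = 1/(3886 + 511) + 2173 = 1/4397 + 2173 = 9554682/4397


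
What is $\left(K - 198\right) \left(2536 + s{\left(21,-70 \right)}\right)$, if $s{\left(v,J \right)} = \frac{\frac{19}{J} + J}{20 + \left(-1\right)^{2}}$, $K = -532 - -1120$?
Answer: $\frac{48399013}{49} \approx 9.8774 \cdot 10^{5}$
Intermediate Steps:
$K = 588$ ($K = -532 + 1120 = 588$)
$s{\left(v,J \right)} = \frac{J}{21} + \frac{19}{21 J}$ ($s{\left(v,J \right)} = \frac{J + \frac{19}{J}}{20 + 1} = \frac{J + \frac{19}{J}}{21} = \left(J + \frac{19}{J}\right) \frac{1}{21} = \frac{J}{21} + \frac{19}{21 J}$)
$\left(K - 198\right) \left(2536 + s{\left(21,-70 \right)}\right) = \left(588 - 198\right) \left(2536 + \frac{19 + \left(-70\right)^{2}}{21 \left(-70\right)}\right) = 390 \left(2536 + \frac{1}{21} \left(- \frac{1}{70}\right) \left(19 + 4900\right)\right) = 390 \left(2536 + \frac{1}{21} \left(- \frac{1}{70}\right) 4919\right) = 390 \left(2536 - \frac{4919}{1470}\right) = 390 \cdot \frac{3723001}{1470} = \frac{48399013}{49}$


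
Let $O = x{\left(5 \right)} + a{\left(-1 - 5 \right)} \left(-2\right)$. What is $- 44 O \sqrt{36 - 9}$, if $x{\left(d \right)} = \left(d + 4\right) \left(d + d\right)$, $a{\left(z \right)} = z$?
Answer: $- 13464 \sqrt{3} \approx -23320.0$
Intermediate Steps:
$x{\left(d \right)} = 2 d \left(4 + d\right)$ ($x{\left(d \right)} = \left(4 + d\right) 2 d = 2 d \left(4 + d\right)$)
$O = 102$ ($O = 2 \cdot 5 \left(4 + 5\right) + \left(-1 - 5\right) \left(-2\right) = 2 \cdot 5 \cdot 9 + \left(-1 - 5\right) \left(-2\right) = 90 - -12 = 90 + 12 = 102$)
$- 44 O \sqrt{36 - 9} = \left(-44\right) 102 \sqrt{36 - 9} = - 4488 \sqrt{27} = - 4488 \cdot 3 \sqrt{3} = - 13464 \sqrt{3}$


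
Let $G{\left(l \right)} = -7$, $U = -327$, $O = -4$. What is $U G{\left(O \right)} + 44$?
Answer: $2333$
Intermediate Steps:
$U G{\left(O \right)} + 44 = \left(-327\right) \left(-7\right) + 44 = 2289 + 44 = 2333$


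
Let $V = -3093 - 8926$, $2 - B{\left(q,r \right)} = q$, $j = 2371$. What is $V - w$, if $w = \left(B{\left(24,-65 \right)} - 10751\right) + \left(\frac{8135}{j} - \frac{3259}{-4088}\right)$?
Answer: $- \frac{12118022377}{9692648} \approx -1250.2$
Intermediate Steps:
$B{\left(q,r \right)} = 2 - q$
$V = -12019$ ($V = -3093 - 8926 = -12019$)
$w = - \frac{104377913935}{9692648}$ ($w = \left(\left(2 - 24\right) - 10751\right) + \left(\frac{8135}{2371} - \frac{3259}{-4088}\right) = \left(\left(2 - 24\right) - 10751\right) + \left(8135 \cdot \frac{1}{2371} - - \frac{3259}{4088}\right) = \left(-22 - 10751\right) + \left(\frac{8135}{2371} + \frac{3259}{4088}\right) = -10773 + \frac{40982969}{9692648} = - \frac{104377913935}{9692648} \approx -10769.0$)
$V - w = -12019 - - \frac{104377913935}{9692648} = -12019 + \frac{104377913935}{9692648} = - \frac{12118022377}{9692648}$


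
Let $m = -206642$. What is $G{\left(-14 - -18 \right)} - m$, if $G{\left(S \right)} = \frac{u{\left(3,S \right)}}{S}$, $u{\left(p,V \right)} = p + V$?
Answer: $\frac{826575}{4} \approx 2.0664 \cdot 10^{5}$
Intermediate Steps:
$u{\left(p,V \right)} = V + p$
$G{\left(S \right)} = \frac{3 + S}{S}$ ($G{\left(S \right)} = \frac{S + 3}{S} = \frac{3 + S}{S}$)
$G{\left(-14 - -18 \right)} - m = \frac{3 - -4}{-14 - -18} - -206642 = \frac{3 + \left(-14 + 18\right)}{-14 + 18} + 206642 = \frac{3 + 4}{4} + 206642 = \frac{1}{4} \cdot 7 + 206642 = \frac{7}{4} + 206642 = \frac{826575}{4}$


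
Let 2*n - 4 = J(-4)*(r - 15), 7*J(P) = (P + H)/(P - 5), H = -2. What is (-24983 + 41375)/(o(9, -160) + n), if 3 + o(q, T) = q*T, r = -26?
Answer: -172116/15151 ≈ -11.360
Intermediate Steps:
J(P) = (-2 + P)/(7*(-5 + P)) (J(P) = ((P - 2)/(P - 5))/7 = ((-2 + P)/(-5 + P))/7 = (-2 + P)/(7*(-5 + P)))
n = 1/21 (n = 2 + (((-2 - 4)/(7*(-5 - 4)))*(-26 - 15))/2 = 2 + (((1/7)*(-6)/(-9))*(-41))/2 = 2 + (((1/7)*(-1/9)*(-6))*(-41))/2 = 2 + ((2/21)*(-41))/2 = 2 + (1/2)*(-82/21) = 2 - 41/21 = 1/21 ≈ 0.047619)
o(q, T) = -3 + T*q (o(q, T) = -3 + q*T = -3 + T*q)
(-24983 + 41375)/(o(9, -160) + n) = (-24983 + 41375)/((-3 - 160*9) + 1/21) = 16392/((-3 - 1440) + 1/21) = 16392/(-1443 + 1/21) = 16392/(-30302/21) = 16392*(-21/30302) = -172116/15151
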